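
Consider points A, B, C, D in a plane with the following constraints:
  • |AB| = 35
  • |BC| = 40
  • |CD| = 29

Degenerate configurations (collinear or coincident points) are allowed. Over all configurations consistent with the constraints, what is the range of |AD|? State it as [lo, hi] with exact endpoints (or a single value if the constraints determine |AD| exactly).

|AB| ∈ {35}
|BC| ∈ {40}
|CD| ∈ {29}
|AC| ∈ [5, 75]
|BD| ∈ [11, 69]
|AD| ∈ [0, 104]

|AD| ∈ [0, 104]  (≈ [0.0000, 104.0000])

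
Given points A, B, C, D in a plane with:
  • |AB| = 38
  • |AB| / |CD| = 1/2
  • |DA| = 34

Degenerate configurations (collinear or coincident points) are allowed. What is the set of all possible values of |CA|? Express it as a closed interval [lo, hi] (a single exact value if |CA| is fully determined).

|AB| ∈ {38}
|AD| ∈ {34}
|CD| ∈ {76}
|BD| ∈ [4, 72]
|AC| ∈ [42, 110]
|BC| ∈ [4, 148]

|CA| ∈ [42, 110]  (≈ [42.0000, 110.0000])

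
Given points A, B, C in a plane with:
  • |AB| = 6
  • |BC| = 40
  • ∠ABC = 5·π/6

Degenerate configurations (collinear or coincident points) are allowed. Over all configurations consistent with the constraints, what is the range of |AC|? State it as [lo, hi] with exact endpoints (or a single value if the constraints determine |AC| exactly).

|AC| = 2·√(60·√(3) + 409)  (≈ 45.2956)

|AB| ∈ {6}
|BC| ∈ {40}
|AC| ∈ {2·√(60·√(3) + 409)}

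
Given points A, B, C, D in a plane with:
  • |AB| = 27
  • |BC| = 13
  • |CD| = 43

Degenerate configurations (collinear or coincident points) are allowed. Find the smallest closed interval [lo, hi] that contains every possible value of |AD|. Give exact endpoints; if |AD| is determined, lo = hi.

|AB| ∈ {27}
|BC| ∈ {13}
|CD| ∈ {43}
|AC| ∈ [14, 40]
|BD| ∈ [30, 56]
|AD| ∈ [3, 83]

|AD| ∈ [3, 83]  (≈ [3.0000, 83.0000])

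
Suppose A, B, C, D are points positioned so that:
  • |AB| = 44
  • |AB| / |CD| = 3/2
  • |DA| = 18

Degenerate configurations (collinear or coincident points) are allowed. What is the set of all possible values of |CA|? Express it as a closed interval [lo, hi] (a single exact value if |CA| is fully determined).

|AB| ∈ {44}
|AD| ∈ {18}
|CD| ∈ {88/3}
|BD| ∈ [26, 62]
|AC| ∈ [34/3, 142/3]
|BC| ∈ [0, 274/3]

|CA| ∈ [34/3, 142/3]  (≈ [11.3333, 47.3333])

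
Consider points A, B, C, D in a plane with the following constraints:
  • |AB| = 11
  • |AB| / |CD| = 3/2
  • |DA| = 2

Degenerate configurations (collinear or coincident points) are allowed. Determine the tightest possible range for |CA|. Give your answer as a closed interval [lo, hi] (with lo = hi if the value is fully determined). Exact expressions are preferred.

|CA| ∈ [16/3, 28/3]  (≈ [5.3333, 9.3333])

|AB| ∈ {11}
|AD| ∈ {2}
|CD| ∈ {22/3}
|BD| ∈ [9, 13]
|AC| ∈ [16/3, 28/3]
|BC| ∈ [5/3, 61/3]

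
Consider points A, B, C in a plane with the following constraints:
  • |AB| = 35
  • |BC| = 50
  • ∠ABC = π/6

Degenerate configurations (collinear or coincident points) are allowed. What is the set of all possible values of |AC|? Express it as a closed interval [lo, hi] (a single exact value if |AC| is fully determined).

|AB| ∈ {35}
|BC| ∈ {50}
|AC| ∈ {5·√(149 - 70·√(3))}

|AC| = 5·√(149 - 70·√(3))  (≈ 26.3422)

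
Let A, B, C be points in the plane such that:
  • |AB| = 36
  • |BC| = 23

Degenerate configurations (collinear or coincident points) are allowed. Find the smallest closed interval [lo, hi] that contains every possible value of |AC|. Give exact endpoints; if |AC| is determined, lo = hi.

|AB| ∈ {36}
|BC| ∈ {23}
|AC| ∈ [13, 59]

|AC| ∈ [13, 59]  (≈ [13.0000, 59.0000])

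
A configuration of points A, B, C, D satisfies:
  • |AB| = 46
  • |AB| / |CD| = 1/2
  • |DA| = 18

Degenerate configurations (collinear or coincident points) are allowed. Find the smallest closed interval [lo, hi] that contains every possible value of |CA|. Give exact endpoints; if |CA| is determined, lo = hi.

|AB| ∈ {46}
|AD| ∈ {18}
|CD| ∈ {92}
|BD| ∈ [28, 64]
|AC| ∈ [74, 110]
|BC| ∈ [28, 156]

|CA| ∈ [74, 110]  (≈ [74.0000, 110.0000])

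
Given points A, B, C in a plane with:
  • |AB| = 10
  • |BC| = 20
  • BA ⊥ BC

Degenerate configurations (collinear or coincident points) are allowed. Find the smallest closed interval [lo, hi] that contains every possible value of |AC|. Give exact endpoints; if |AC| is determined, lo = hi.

|AB| ∈ {10}
|BC| ∈ {20}
|AC| ∈ {10·√(5)}

|AC| = 10·√(5)  (≈ 22.3607)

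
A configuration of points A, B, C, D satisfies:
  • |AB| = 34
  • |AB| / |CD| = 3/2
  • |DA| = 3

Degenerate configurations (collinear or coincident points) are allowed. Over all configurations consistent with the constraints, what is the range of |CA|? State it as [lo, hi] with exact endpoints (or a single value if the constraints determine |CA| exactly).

|CA| ∈ [59/3, 77/3]  (≈ [19.6667, 25.6667])

|AB| ∈ {34}
|AD| ∈ {3}
|CD| ∈ {68/3}
|BD| ∈ [31, 37]
|AC| ∈ [59/3, 77/3]
|BC| ∈ [25/3, 179/3]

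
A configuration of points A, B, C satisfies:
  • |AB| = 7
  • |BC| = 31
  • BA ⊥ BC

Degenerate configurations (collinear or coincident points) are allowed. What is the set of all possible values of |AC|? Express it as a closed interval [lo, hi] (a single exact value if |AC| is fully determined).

|AB| ∈ {7}
|BC| ∈ {31}
|AC| ∈ {√(1010)}

|AC| = √(1010)  (≈ 31.7805)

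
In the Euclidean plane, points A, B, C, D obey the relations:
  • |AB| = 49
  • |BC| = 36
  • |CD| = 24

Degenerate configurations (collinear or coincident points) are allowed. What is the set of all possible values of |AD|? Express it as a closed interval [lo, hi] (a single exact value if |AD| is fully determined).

|AB| ∈ {49}
|BC| ∈ {36}
|CD| ∈ {24}
|AC| ∈ [13, 85]
|BD| ∈ [12, 60]
|AD| ∈ [0, 109]

|AD| ∈ [0, 109]  (≈ [0.0000, 109.0000])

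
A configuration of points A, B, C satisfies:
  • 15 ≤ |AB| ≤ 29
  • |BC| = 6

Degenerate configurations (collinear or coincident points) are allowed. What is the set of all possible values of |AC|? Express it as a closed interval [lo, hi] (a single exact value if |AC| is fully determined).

|AC| ∈ [9, 35]  (≈ [9.0000, 35.0000])

|AB| ∈ [15, 29]
|BC| ∈ {6}
|AC| ∈ [9, 35]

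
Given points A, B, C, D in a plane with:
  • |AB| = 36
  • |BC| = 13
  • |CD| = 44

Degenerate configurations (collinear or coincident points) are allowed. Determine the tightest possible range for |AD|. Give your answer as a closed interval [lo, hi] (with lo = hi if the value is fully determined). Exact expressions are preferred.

|AB| ∈ {36}
|BC| ∈ {13}
|CD| ∈ {44}
|AC| ∈ [23, 49]
|BD| ∈ [31, 57]
|AD| ∈ [0, 93]

|AD| ∈ [0, 93]  (≈ [0.0000, 93.0000])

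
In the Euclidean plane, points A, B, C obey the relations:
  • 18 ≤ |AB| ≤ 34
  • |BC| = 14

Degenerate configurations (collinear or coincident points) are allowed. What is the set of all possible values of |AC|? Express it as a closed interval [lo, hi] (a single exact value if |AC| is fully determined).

|AB| ∈ [18, 34]
|BC| ∈ {14}
|AC| ∈ [4, 48]

|AC| ∈ [4, 48]  (≈ [4.0000, 48.0000])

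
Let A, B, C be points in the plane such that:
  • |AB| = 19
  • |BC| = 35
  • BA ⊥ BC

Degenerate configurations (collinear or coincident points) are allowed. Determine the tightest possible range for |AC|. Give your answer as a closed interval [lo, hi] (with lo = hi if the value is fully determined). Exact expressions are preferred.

|AC| = √(1586)  (≈ 39.8246)

|AB| ∈ {19}
|BC| ∈ {35}
|AC| ∈ {√(1586)}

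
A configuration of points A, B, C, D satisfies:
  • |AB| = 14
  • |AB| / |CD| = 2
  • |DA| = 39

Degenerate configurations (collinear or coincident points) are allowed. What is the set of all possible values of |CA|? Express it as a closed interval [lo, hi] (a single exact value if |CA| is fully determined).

|AB| ∈ {14}
|AD| ∈ {39}
|CD| ∈ {7}
|BD| ∈ [25, 53]
|AC| ∈ [32, 46]
|BC| ∈ [18, 60]

|CA| ∈ [32, 46]  (≈ [32.0000, 46.0000])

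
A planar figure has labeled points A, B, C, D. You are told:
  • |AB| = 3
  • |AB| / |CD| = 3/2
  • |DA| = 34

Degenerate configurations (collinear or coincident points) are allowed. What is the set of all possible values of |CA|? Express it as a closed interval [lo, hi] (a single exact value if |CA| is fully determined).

|AB| ∈ {3}
|AD| ∈ {34}
|CD| ∈ {2}
|BD| ∈ [31, 37]
|AC| ∈ [32, 36]
|BC| ∈ [29, 39]

|CA| ∈ [32, 36]  (≈ [32.0000, 36.0000])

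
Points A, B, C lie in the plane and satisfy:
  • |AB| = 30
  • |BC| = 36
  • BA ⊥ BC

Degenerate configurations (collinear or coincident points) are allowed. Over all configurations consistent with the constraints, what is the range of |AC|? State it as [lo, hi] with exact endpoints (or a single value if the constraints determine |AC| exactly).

|AC| = 6·√(61)  (≈ 46.8615)

|AB| ∈ {30}
|BC| ∈ {36}
|AC| ∈ {6·√(61)}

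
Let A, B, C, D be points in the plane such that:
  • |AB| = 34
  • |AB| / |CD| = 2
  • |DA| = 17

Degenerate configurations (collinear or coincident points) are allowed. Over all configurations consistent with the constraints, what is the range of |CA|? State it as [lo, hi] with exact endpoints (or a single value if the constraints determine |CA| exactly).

|CA| ∈ [0, 34]  (≈ [0.0000, 34.0000])

|AB| ∈ {34}
|AD| ∈ {17}
|CD| ∈ {17}
|BD| ∈ [17, 51]
|AC| ∈ [0, 34]
|BC| ∈ [0, 68]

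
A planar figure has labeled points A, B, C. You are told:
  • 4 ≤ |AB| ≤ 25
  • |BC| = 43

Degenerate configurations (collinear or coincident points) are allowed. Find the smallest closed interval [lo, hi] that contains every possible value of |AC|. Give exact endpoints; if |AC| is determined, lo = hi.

|AC| ∈ [18, 68]  (≈ [18.0000, 68.0000])

|AB| ∈ [4, 25]
|BC| ∈ {43}
|AC| ∈ [18, 68]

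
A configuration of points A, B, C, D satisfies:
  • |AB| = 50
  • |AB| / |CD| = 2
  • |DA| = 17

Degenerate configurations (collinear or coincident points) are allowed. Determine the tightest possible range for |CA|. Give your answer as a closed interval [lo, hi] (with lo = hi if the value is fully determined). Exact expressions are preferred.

|AB| ∈ {50}
|AD| ∈ {17}
|CD| ∈ {25}
|BD| ∈ [33, 67]
|AC| ∈ [8, 42]
|BC| ∈ [8, 92]

|CA| ∈ [8, 42]  (≈ [8.0000, 42.0000])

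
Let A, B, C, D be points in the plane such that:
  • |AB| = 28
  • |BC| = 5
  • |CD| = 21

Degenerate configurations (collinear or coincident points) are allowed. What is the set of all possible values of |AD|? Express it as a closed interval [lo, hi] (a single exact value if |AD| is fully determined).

|AB| ∈ {28}
|BC| ∈ {5}
|CD| ∈ {21}
|AC| ∈ [23, 33]
|BD| ∈ [16, 26]
|AD| ∈ [2, 54]

|AD| ∈ [2, 54]  (≈ [2.0000, 54.0000])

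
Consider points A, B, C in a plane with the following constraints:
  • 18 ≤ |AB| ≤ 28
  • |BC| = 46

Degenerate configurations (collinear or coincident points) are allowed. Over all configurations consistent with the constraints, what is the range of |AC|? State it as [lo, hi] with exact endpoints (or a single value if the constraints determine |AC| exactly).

|AB| ∈ [18, 28]
|BC| ∈ {46}
|AC| ∈ [18, 74]

|AC| ∈ [18, 74]  (≈ [18.0000, 74.0000])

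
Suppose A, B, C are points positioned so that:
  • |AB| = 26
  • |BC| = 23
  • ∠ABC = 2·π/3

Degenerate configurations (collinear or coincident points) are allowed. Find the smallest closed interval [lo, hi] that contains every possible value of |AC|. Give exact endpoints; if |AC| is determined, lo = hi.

|AC| = √(1803)  (≈ 42.4617)

|AB| ∈ {26}
|BC| ∈ {23}
|AC| ∈ {√(1803)}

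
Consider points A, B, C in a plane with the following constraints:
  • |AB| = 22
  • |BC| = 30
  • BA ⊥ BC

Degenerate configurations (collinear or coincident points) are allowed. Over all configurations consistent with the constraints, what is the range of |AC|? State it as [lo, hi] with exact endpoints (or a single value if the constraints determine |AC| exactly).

|AB| ∈ {22}
|BC| ∈ {30}
|AC| ∈ {2·√(346)}

|AC| = 2·√(346)  (≈ 37.2022)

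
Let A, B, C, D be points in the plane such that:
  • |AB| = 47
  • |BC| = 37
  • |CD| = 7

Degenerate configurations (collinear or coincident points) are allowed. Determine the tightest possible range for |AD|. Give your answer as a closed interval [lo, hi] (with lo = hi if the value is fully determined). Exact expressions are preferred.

|AD| ∈ [3, 91]  (≈ [3.0000, 91.0000])

|AB| ∈ {47}
|BC| ∈ {37}
|CD| ∈ {7}
|AC| ∈ [10, 84]
|BD| ∈ [30, 44]
|AD| ∈ [3, 91]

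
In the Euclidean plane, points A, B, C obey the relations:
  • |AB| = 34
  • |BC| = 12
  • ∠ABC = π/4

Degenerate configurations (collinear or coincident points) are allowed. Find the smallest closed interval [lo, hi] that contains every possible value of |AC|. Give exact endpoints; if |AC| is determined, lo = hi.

|AB| ∈ {34}
|BC| ∈ {12}
|AC| ∈ {2·√(325 - 102·√(2))}

|AC| = 2·√(325 - 102·√(2))  (≈ 26.8887)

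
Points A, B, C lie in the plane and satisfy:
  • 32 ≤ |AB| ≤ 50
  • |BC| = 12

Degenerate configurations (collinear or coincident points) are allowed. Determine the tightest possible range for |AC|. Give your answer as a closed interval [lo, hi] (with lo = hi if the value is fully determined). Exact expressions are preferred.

|AC| ∈ [20, 62]  (≈ [20.0000, 62.0000])

|AB| ∈ [32, 50]
|BC| ∈ {12}
|AC| ∈ [20, 62]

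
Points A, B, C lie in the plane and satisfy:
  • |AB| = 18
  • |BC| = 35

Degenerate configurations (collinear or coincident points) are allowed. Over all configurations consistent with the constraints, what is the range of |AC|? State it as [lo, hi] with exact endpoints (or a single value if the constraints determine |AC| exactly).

|AB| ∈ {18}
|BC| ∈ {35}
|AC| ∈ [17, 53]

|AC| ∈ [17, 53]  (≈ [17.0000, 53.0000])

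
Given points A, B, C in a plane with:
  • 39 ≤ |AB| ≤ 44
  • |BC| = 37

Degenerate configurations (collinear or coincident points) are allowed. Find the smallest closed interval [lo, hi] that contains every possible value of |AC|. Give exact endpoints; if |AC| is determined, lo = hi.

|AB| ∈ [39, 44]
|BC| ∈ {37}
|AC| ∈ [2, 81]

|AC| ∈ [2, 81]  (≈ [2.0000, 81.0000])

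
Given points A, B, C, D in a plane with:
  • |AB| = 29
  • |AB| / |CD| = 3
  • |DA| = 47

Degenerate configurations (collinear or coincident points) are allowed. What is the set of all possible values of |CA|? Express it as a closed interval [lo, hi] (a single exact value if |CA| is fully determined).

|AB| ∈ {29}
|AD| ∈ {47}
|CD| ∈ {29/3}
|BD| ∈ [18, 76]
|AC| ∈ [112/3, 170/3]
|BC| ∈ [25/3, 257/3]

|CA| ∈ [112/3, 170/3]  (≈ [37.3333, 56.6667])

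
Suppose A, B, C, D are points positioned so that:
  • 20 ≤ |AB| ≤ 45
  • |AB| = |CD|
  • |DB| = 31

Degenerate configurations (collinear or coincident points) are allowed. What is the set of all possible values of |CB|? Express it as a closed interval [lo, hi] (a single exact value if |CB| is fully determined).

|CB| ∈ [0, 76]  (≈ [0.0000, 76.0000])

|AB| ∈ [20, 45]
|BD| ∈ {31}
|CD| ∈ [20, 45]
|AD| ∈ [0, 76]
|BC| ∈ [0, 76]
|AC| ∈ [0, 121]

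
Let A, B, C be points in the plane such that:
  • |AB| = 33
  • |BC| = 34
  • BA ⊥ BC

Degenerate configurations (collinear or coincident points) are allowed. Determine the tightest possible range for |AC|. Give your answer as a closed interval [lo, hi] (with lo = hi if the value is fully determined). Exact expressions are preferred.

|AB| ∈ {33}
|BC| ∈ {34}
|AC| ∈ {√(2245)}

|AC| = √(2245)  (≈ 47.3814)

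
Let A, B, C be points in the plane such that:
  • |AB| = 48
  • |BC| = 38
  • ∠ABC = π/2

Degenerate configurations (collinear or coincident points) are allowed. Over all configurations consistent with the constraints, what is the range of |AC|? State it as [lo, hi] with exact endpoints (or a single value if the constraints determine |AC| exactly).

|AB| ∈ {48}
|BC| ∈ {38}
|AC| ∈ {2·√(937)}

|AC| = 2·√(937)  (≈ 61.2209)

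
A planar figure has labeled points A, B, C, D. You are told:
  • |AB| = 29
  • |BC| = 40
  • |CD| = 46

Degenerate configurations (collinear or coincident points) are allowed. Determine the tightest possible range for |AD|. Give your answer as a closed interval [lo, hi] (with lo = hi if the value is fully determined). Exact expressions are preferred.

|AB| ∈ {29}
|BC| ∈ {40}
|CD| ∈ {46}
|AC| ∈ [11, 69]
|BD| ∈ [6, 86]
|AD| ∈ [0, 115]

|AD| ∈ [0, 115]  (≈ [0.0000, 115.0000])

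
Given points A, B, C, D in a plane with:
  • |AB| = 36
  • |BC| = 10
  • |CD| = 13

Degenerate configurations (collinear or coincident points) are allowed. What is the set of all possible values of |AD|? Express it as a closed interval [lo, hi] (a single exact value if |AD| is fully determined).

|AB| ∈ {36}
|BC| ∈ {10}
|CD| ∈ {13}
|AC| ∈ [26, 46]
|BD| ∈ [3, 23]
|AD| ∈ [13, 59]

|AD| ∈ [13, 59]  (≈ [13.0000, 59.0000])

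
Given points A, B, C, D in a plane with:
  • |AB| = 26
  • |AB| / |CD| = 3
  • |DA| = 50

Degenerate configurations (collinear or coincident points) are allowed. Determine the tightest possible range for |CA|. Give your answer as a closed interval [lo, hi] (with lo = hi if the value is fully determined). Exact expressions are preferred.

|AB| ∈ {26}
|AD| ∈ {50}
|CD| ∈ {26/3}
|BD| ∈ [24, 76]
|AC| ∈ [124/3, 176/3]
|BC| ∈ [46/3, 254/3]

|CA| ∈ [124/3, 176/3]  (≈ [41.3333, 58.6667])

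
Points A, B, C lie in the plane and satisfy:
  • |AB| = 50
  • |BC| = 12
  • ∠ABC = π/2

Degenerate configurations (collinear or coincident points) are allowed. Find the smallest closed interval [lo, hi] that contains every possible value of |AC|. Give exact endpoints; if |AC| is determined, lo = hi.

|AC| = 2·√(661)  (≈ 51.4198)

|AB| ∈ {50}
|BC| ∈ {12}
|AC| ∈ {2·√(661)}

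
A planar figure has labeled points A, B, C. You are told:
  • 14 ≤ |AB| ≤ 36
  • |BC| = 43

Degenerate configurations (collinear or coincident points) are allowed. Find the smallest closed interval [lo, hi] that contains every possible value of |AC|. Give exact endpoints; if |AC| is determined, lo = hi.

|AB| ∈ [14, 36]
|BC| ∈ {43}
|AC| ∈ [7, 79]

|AC| ∈ [7, 79]  (≈ [7.0000, 79.0000])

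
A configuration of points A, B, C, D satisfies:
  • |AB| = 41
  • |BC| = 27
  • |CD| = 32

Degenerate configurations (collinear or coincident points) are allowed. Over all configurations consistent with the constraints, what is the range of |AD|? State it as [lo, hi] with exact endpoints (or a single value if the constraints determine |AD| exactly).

|AD| ∈ [0, 100]  (≈ [0.0000, 100.0000])

|AB| ∈ {41}
|BC| ∈ {27}
|CD| ∈ {32}
|AC| ∈ [14, 68]
|BD| ∈ [5, 59]
|AD| ∈ [0, 100]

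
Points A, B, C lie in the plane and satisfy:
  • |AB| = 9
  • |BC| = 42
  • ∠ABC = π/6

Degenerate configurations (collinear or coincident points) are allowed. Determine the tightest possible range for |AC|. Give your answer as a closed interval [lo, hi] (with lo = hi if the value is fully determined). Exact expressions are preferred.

|AC| = 3·√(205 - 42·√(3))  (≈ 34.5005)

|AB| ∈ {9}
|BC| ∈ {42}
|AC| ∈ {3·√(205 - 42·√(3))}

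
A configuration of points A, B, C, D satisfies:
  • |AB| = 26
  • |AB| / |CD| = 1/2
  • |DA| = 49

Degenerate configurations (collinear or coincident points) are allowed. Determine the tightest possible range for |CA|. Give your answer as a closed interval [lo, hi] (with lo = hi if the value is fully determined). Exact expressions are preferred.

|CA| ∈ [3, 101]  (≈ [3.0000, 101.0000])

|AB| ∈ {26}
|AD| ∈ {49}
|CD| ∈ {52}
|BD| ∈ [23, 75]
|AC| ∈ [3, 101]
|BC| ∈ [0, 127]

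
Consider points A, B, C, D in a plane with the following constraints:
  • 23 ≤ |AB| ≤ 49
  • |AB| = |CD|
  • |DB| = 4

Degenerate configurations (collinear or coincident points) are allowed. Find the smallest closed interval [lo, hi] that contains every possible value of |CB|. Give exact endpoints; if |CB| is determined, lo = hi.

|AB| ∈ [23, 49]
|BD| ∈ {4}
|CD| ∈ [23, 49]
|AD| ∈ [19, 53]
|BC| ∈ [19, 53]
|AC| ∈ [0, 102]

|CB| ∈ [19, 53]  (≈ [19.0000, 53.0000])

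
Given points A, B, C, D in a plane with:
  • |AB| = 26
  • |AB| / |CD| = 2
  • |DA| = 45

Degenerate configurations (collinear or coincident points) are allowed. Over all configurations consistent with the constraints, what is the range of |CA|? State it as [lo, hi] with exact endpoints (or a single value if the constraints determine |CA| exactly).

|CA| ∈ [32, 58]  (≈ [32.0000, 58.0000])

|AB| ∈ {26}
|AD| ∈ {45}
|CD| ∈ {13}
|BD| ∈ [19, 71]
|AC| ∈ [32, 58]
|BC| ∈ [6, 84]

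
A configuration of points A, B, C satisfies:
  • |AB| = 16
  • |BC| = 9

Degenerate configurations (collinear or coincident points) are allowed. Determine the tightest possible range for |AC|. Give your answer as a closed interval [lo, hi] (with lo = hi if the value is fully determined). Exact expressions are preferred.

|AB| ∈ {16}
|BC| ∈ {9}
|AC| ∈ [7, 25]

|AC| ∈ [7, 25]  (≈ [7.0000, 25.0000])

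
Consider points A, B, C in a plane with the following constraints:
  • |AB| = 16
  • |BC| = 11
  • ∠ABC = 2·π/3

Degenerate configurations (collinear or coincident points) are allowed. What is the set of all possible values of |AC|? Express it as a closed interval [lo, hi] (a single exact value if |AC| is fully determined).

|AB| ∈ {16}
|BC| ∈ {11}
|AC| ∈ {√(553)}

|AC| = √(553)  (≈ 23.5160)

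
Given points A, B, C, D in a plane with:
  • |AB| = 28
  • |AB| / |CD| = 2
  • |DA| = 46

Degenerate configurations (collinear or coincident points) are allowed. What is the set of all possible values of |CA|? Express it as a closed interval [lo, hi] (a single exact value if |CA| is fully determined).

|AB| ∈ {28}
|AD| ∈ {46}
|CD| ∈ {14}
|BD| ∈ [18, 74]
|AC| ∈ [32, 60]
|BC| ∈ [4, 88]

|CA| ∈ [32, 60]  (≈ [32.0000, 60.0000])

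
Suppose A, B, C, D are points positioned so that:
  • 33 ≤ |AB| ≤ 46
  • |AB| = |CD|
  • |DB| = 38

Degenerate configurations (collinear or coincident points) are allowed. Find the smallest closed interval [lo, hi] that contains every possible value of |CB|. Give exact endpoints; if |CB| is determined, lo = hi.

|CB| ∈ [0, 84]  (≈ [0.0000, 84.0000])

|AB| ∈ [33, 46]
|BD| ∈ {38}
|CD| ∈ [33, 46]
|AD| ∈ [0, 84]
|BC| ∈ [0, 84]
|AC| ∈ [0, 130]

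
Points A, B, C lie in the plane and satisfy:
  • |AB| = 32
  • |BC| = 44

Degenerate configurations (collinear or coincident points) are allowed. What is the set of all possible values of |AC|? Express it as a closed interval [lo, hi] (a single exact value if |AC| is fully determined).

|AC| ∈ [12, 76]  (≈ [12.0000, 76.0000])

|AB| ∈ {32}
|BC| ∈ {44}
|AC| ∈ [12, 76]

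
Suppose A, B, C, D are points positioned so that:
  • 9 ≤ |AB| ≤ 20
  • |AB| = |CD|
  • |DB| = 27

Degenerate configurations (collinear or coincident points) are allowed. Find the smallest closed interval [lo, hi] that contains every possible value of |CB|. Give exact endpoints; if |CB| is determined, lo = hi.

|AB| ∈ [9, 20]
|BD| ∈ {27}
|CD| ∈ [9, 20]
|AD| ∈ [7, 47]
|BC| ∈ [7, 47]
|AC| ∈ [0, 67]

|CB| ∈ [7, 47]  (≈ [7.0000, 47.0000])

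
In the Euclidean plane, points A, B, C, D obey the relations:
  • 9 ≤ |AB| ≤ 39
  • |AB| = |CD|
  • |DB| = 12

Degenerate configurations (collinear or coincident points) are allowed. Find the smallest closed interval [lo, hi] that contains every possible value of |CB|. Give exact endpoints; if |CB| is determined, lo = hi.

|AB| ∈ [9, 39]
|BD| ∈ {12}
|CD| ∈ [9, 39]
|AD| ∈ [0, 51]
|BC| ∈ [0, 51]
|AC| ∈ [0, 90]

|CB| ∈ [0, 51]  (≈ [0.0000, 51.0000])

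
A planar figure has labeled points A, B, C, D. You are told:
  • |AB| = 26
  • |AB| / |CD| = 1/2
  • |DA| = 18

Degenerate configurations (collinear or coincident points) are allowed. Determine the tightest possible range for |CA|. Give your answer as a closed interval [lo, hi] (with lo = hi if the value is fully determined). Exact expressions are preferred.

|AB| ∈ {26}
|AD| ∈ {18}
|CD| ∈ {52}
|BD| ∈ [8, 44]
|AC| ∈ [34, 70]
|BC| ∈ [8, 96]

|CA| ∈ [34, 70]  (≈ [34.0000, 70.0000])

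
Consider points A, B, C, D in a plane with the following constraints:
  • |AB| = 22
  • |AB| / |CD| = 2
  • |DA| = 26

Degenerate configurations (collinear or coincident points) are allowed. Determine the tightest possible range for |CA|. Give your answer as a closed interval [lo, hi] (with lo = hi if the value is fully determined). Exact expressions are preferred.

|AB| ∈ {22}
|AD| ∈ {26}
|CD| ∈ {11}
|BD| ∈ [4, 48]
|AC| ∈ [15, 37]
|BC| ∈ [0, 59]

|CA| ∈ [15, 37]  (≈ [15.0000, 37.0000])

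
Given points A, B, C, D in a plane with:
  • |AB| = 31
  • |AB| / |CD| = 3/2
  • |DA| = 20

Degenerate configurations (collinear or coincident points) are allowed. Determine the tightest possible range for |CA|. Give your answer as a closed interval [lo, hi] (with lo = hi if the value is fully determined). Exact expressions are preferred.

|CA| ∈ [2/3, 122/3]  (≈ [0.6667, 40.6667])

|AB| ∈ {31}
|AD| ∈ {20}
|CD| ∈ {62/3}
|BD| ∈ [11, 51]
|AC| ∈ [2/3, 122/3]
|BC| ∈ [0, 215/3]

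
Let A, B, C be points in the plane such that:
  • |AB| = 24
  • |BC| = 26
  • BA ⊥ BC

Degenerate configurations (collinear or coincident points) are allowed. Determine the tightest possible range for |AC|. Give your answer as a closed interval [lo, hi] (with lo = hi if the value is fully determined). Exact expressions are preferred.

|AB| ∈ {24}
|BC| ∈ {26}
|AC| ∈ {2·√(313)}

|AC| = 2·√(313)  (≈ 35.3836)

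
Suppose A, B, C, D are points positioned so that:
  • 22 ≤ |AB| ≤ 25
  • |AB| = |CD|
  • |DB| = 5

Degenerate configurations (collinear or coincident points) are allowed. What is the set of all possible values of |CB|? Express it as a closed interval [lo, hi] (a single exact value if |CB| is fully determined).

|CB| ∈ [17, 30]  (≈ [17.0000, 30.0000])

|AB| ∈ [22, 25]
|BD| ∈ {5}
|CD| ∈ [22, 25]
|AD| ∈ [17, 30]
|BC| ∈ [17, 30]
|AC| ∈ [0, 55]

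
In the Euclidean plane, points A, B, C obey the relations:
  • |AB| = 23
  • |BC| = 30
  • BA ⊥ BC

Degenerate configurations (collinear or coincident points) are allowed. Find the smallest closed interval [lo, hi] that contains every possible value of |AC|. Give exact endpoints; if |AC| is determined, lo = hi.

|AB| ∈ {23}
|BC| ∈ {30}
|AC| ∈ {√(1429)}

|AC| = √(1429)  (≈ 37.8021)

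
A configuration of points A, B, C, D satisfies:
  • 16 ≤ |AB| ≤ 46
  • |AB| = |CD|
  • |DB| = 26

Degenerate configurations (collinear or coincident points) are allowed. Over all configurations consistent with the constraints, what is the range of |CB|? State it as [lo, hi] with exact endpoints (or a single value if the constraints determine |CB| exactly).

|AB| ∈ [16, 46]
|BD| ∈ {26}
|CD| ∈ [16, 46]
|AD| ∈ [0, 72]
|BC| ∈ [0, 72]
|AC| ∈ [0, 118]

|CB| ∈ [0, 72]  (≈ [0.0000, 72.0000])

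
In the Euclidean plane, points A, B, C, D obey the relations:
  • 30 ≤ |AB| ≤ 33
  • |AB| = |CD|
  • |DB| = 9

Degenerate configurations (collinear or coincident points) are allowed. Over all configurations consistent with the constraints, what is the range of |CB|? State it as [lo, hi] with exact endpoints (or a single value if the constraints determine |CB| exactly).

|CB| ∈ [21, 42]  (≈ [21.0000, 42.0000])

|AB| ∈ [30, 33]
|BD| ∈ {9}
|CD| ∈ [30, 33]
|AD| ∈ [21, 42]
|BC| ∈ [21, 42]
|AC| ∈ [0, 75]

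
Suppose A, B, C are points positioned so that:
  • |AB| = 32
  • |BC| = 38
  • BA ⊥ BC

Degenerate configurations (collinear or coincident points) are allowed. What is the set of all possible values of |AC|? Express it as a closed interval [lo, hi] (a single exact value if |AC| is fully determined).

|AB| ∈ {32}
|BC| ∈ {38}
|AC| ∈ {2·√(617)}

|AC| = 2·√(617)  (≈ 49.6790)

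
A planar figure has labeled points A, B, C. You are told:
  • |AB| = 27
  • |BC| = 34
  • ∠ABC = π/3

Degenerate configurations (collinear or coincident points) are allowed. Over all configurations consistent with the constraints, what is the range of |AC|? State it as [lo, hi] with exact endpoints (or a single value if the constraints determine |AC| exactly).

|AB| ∈ {27}
|BC| ∈ {34}
|AC| ∈ {√(967)}

|AC| = √(967)  (≈ 31.0966)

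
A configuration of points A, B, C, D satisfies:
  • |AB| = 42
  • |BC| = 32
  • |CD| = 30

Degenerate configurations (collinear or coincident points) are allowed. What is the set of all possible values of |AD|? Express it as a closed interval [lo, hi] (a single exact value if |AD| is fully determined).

|AD| ∈ [0, 104]  (≈ [0.0000, 104.0000])

|AB| ∈ {42}
|BC| ∈ {32}
|CD| ∈ {30}
|AC| ∈ [10, 74]
|BD| ∈ [2, 62]
|AD| ∈ [0, 104]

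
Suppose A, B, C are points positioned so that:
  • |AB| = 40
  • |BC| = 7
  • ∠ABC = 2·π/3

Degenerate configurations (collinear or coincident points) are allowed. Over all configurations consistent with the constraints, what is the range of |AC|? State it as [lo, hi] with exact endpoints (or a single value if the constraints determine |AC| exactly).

|AB| ∈ {40}
|BC| ∈ {7}
|AC| ∈ {√(1929)}

|AC| = √(1929)  (≈ 43.9204)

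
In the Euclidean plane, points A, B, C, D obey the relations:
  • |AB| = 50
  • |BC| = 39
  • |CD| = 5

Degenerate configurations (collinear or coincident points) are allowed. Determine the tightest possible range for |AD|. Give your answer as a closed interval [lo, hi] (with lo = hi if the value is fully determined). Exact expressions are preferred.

|AD| ∈ [6, 94]  (≈ [6.0000, 94.0000])

|AB| ∈ {50}
|BC| ∈ {39}
|CD| ∈ {5}
|AC| ∈ [11, 89]
|BD| ∈ [34, 44]
|AD| ∈ [6, 94]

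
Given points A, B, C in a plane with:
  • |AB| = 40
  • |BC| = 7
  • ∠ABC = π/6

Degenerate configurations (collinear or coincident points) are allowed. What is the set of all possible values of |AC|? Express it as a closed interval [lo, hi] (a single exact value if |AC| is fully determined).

|AB| ∈ {40}
|BC| ∈ {7}
|AC| ∈ {√(1649 - 280·√(3))}

|AC| = √(1649 - 280·√(3))  (≈ 34.1178)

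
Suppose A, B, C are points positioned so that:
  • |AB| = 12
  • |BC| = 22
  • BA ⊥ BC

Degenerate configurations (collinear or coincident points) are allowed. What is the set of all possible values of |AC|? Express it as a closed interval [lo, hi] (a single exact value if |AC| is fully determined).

|AC| = 2·√(157)  (≈ 25.0599)

|AB| ∈ {12}
|BC| ∈ {22}
|AC| ∈ {2·√(157)}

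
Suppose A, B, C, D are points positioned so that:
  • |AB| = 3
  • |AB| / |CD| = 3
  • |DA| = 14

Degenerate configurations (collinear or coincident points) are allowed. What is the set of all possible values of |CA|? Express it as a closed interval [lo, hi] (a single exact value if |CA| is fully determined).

|CA| ∈ [13, 15]  (≈ [13.0000, 15.0000])

|AB| ∈ {3}
|AD| ∈ {14}
|CD| ∈ {1}
|BD| ∈ [11, 17]
|AC| ∈ [13, 15]
|BC| ∈ [10, 18]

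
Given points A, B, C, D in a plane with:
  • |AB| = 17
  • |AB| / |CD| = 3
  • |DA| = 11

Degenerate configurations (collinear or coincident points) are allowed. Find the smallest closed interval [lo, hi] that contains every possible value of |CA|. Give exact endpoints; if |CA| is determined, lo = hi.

|AB| ∈ {17}
|AD| ∈ {11}
|CD| ∈ {17/3}
|BD| ∈ [6, 28]
|AC| ∈ [16/3, 50/3]
|BC| ∈ [1/3, 101/3]

|CA| ∈ [16/3, 50/3]  (≈ [5.3333, 16.6667])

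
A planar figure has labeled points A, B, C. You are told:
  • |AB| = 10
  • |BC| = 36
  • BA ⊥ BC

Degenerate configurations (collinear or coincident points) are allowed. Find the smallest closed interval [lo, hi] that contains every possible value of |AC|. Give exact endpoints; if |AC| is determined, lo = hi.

|AC| = 2·√(349)  (≈ 37.3631)

|AB| ∈ {10}
|BC| ∈ {36}
|AC| ∈ {2·√(349)}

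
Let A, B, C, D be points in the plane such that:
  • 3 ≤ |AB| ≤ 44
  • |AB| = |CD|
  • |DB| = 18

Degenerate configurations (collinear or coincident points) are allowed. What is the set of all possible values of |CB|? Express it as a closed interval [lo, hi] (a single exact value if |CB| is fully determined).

|CB| ∈ [0, 62]  (≈ [0.0000, 62.0000])

|AB| ∈ [3, 44]
|BD| ∈ {18}
|CD| ∈ [3, 44]
|AD| ∈ [0, 62]
|BC| ∈ [0, 62]
|AC| ∈ [0, 106]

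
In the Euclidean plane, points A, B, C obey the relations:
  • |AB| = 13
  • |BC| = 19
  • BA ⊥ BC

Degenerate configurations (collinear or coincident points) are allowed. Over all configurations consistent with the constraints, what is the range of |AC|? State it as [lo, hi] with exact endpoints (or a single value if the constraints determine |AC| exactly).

|AC| = √(530)  (≈ 23.0217)

|AB| ∈ {13}
|BC| ∈ {19}
|AC| ∈ {√(530)}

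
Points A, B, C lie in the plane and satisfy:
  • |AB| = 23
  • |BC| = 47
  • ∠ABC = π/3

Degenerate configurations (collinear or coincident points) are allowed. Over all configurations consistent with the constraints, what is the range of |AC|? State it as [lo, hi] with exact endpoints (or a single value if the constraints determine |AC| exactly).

|AC| = √(1657)  (≈ 40.7063)

|AB| ∈ {23}
|BC| ∈ {47}
|AC| ∈ {√(1657)}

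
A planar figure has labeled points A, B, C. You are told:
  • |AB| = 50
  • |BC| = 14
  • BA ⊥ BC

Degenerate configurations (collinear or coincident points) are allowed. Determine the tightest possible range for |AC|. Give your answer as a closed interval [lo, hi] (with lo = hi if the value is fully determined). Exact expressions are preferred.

|AB| ∈ {50}
|BC| ∈ {14}
|AC| ∈ {2·√(674)}

|AC| = 2·√(674)  (≈ 51.9230)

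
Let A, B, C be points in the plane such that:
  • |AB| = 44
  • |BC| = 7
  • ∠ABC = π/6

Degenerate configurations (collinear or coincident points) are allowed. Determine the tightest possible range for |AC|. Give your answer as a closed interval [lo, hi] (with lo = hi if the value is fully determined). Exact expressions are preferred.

|AC| = √(1985 - 308·√(3))  (≈ 38.0989)

|AB| ∈ {44}
|BC| ∈ {7}
|AC| ∈ {√(1985 - 308·√(3))}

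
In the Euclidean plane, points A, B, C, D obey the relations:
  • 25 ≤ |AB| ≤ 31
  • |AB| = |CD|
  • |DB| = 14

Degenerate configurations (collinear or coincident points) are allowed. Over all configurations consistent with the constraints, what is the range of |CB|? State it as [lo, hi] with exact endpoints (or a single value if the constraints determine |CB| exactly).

|CB| ∈ [11, 45]  (≈ [11.0000, 45.0000])

|AB| ∈ [25, 31]
|BD| ∈ {14}
|CD| ∈ [25, 31]
|AD| ∈ [11, 45]
|BC| ∈ [11, 45]
|AC| ∈ [0, 76]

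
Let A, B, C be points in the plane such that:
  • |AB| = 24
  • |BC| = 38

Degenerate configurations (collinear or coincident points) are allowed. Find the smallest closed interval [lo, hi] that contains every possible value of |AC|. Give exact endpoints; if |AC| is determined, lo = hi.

|AB| ∈ {24}
|BC| ∈ {38}
|AC| ∈ [14, 62]

|AC| ∈ [14, 62]  (≈ [14.0000, 62.0000])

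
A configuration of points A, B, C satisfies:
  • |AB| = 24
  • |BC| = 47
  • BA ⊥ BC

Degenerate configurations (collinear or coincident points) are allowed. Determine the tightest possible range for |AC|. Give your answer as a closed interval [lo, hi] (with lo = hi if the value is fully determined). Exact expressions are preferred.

|AC| = √(2785)  (≈ 52.7731)

|AB| ∈ {24}
|BC| ∈ {47}
|AC| ∈ {√(2785)}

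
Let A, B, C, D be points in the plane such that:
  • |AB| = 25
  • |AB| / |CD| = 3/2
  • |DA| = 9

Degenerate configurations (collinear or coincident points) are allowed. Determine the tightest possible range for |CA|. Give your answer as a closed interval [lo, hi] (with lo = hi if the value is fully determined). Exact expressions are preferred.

|AB| ∈ {25}
|AD| ∈ {9}
|CD| ∈ {50/3}
|BD| ∈ [16, 34]
|AC| ∈ [23/3, 77/3]
|BC| ∈ [0, 152/3]

|CA| ∈ [23/3, 77/3]  (≈ [7.6667, 25.6667])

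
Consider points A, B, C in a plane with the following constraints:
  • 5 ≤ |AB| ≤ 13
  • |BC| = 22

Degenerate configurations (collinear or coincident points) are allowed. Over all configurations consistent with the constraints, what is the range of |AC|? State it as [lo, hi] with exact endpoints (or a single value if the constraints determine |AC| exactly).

|AC| ∈ [9, 35]  (≈ [9.0000, 35.0000])

|AB| ∈ [5, 13]
|BC| ∈ {22}
|AC| ∈ [9, 35]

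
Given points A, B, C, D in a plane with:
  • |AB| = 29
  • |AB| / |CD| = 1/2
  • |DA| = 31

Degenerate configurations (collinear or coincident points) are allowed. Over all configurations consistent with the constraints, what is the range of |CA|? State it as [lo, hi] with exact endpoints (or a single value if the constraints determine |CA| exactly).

|CA| ∈ [27, 89]  (≈ [27.0000, 89.0000])

|AB| ∈ {29}
|AD| ∈ {31}
|CD| ∈ {58}
|BD| ∈ [2, 60]
|AC| ∈ [27, 89]
|BC| ∈ [0, 118]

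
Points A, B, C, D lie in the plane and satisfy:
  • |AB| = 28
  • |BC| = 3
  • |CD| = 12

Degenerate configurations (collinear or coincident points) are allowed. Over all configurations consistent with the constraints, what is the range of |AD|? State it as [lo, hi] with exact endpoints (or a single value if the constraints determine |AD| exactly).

|AB| ∈ {28}
|BC| ∈ {3}
|CD| ∈ {12}
|AC| ∈ [25, 31]
|BD| ∈ [9, 15]
|AD| ∈ [13, 43]

|AD| ∈ [13, 43]  (≈ [13.0000, 43.0000])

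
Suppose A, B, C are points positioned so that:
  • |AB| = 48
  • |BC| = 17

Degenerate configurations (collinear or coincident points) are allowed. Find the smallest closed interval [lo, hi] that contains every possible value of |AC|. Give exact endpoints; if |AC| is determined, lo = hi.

|AB| ∈ {48}
|BC| ∈ {17}
|AC| ∈ [31, 65]

|AC| ∈ [31, 65]  (≈ [31.0000, 65.0000])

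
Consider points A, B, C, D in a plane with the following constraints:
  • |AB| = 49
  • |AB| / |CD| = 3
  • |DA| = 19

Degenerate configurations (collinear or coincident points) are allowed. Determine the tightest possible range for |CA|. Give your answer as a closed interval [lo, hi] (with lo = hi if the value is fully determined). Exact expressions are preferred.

|AB| ∈ {49}
|AD| ∈ {19}
|CD| ∈ {49/3}
|BD| ∈ [30, 68]
|AC| ∈ [8/3, 106/3]
|BC| ∈ [41/3, 253/3]

|CA| ∈ [8/3, 106/3]  (≈ [2.6667, 35.3333])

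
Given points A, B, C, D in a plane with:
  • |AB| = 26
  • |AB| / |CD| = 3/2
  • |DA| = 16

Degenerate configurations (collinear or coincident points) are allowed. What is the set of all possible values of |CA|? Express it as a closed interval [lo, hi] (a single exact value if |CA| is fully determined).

|AB| ∈ {26}
|AD| ∈ {16}
|CD| ∈ {52/3}
|BD| ∈ [10, 42]
|AC| ∈ [4/3, 100/3]
|BC| ∈ [0, 178/3]

|CA| ∈ [4/3, 100/3]  (≈ [1.3333, 33.3333])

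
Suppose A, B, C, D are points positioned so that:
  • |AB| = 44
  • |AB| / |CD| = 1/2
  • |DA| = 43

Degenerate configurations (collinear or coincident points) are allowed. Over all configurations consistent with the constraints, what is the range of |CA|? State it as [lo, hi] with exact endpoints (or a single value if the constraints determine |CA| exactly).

|CA| ∈ [45, 131]  (≈ [45.0000, 131.0000])

|AB| ∈ {44}
|AD| ∈ {43}
|CD| ∈ {88}
|BD| ∈ [1, 87]
|AC| ∈ [45, 131]
|BC| ∈ [1, 175]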